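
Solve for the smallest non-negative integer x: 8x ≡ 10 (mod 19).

The inverse of 8 mod 19 is 12 (since 8·12 = 96 ≡ 1).
Multiplying both sides by 12: x ≡ 12·10 = 120 ≡ 6 (mod 19).
Check: 8·6 = 48 = 2·19 + 10.

6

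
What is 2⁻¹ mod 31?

16

2·16 = 32 = 1·31 + 1, so 2⁻¹ ≡ 16 (mod 31).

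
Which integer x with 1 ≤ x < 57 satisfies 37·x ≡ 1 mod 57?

37

57 = 1·37 + 20
37 = 1·20 + 17
20 = 1·17 + 3
17 = 5·3 + 2
3 = 1·2 + 1
2 = 2·1 + 0
Back-substituting gives 37·37 ≡ 1 (mod 57).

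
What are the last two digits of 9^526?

Square-and-reduce mod 100: 9^1≡9, 9^2≡81, 9^4≡61, 9^8≡21, 9^16≡41, 9^32≡81, 9^64≡61, 9^128≡21, 9^256≡41, 9^512≡81.
Since 526 = 2 + 4 + 8 + 512 in binary, 9^526 ≡ 81·61·21·81 ≡ 41 (mod 100).

41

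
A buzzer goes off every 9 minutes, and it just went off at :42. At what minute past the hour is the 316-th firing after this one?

6

316·9 = 2844.
2844 − 47·60 = 24, so 2844 ≡ 24 (mod 60).
(42 + 24) mod 60 = 6.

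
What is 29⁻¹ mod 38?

29·21 = 609 = 16·38 + 1, so 29⁻¹ ≡ 21 (mod 38).

21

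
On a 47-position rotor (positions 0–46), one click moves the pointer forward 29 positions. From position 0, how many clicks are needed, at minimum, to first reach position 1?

13

29·13 = 377 = 8·47 + 1, so 29⁻¹ ≡ 13 (mod 47).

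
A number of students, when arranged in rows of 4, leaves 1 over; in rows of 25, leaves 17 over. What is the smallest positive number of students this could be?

x ≡ 1 (mod 4) gives x ∈ {1, 5, 9, 13, 17}.
The first of these with x mod 25 = 17 is 17.

17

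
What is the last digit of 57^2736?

1

Powers of 7 mod 10 repeat with period 4: 7, 9, 3, 1.
2736 mod 4 = 0, so the last digit matches 7^4 = 1.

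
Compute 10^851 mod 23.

5

By repeated squaring mod 23: 10^1≡10, 10^2≡8, 10^4≡18, 10^8≡2, 10^16≡4, 10^32≡16, 10^64≡3, 10^128≡9, 10^256≡12, 10^512≡6.
851 = 1 + 2 + 16 + 64 + 256 + 512, so 10^851 ≡ 10·8·4·3·12·6 ≡ 5 (mod 23).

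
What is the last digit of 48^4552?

6

Powers of 8 mod 10 repeat with period 4: 8, 4, 2, 6.
4552 leaves remainder 0 on division by 4, so 48^4552 ends in 6.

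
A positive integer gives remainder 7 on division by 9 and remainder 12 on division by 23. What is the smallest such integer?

x ≡ 7 (mod 9) gives x ∈ {7, 16, 25, 34, 43, 52, 61, 70, …}.
The first of these with x mod 23 = 12 is 196.

196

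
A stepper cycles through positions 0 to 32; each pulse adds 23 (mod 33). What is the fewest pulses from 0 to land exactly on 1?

23

23·23 = 529 = 16·33 + 1, so 23⁻¹ ≡ 23 (mod 33).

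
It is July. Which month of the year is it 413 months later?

December

413 mod 12 = 5 (since 34·12 = 408).
July + 5 months → December.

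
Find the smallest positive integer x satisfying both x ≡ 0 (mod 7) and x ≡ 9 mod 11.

Since 11·2 ≡ 1 (mod 7), take x = 9 + 11·((0−9)·2 mod 7) = 9 + 11·3 = 42.
Check: 42 mod 7 = 0, 42 mod 11 = 9.

42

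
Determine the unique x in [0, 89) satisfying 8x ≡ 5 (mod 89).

The inverse of 8 mod 89 is 78 (since 8·78 = 624 ≡ 1).
Multiplying both sides by 78: x ≡ 78·5 = 390 ≡ 34 (mod 89).

34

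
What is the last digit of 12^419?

Last digits of 2^n: 2, 4, 8, 6 (period 4).
419 mod 4 = 3, so the last digit matches 2^3 = 8.

8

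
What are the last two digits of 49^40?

01

Successive squares of 49 mod 100: 49^1≡49, 49^2≡1, 49^4≡1, 49^8≡1, 49^16≡1, 49^32≡1.
Since 40 = 8 + 32 in binary, 49^40 ≡ 1·1 ≡ 1 (mod 100).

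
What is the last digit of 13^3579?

The units digit of 13^n cycles with period 4: 3, 9, 7, 1, …
3579 mod 4 = 3, so the last digit matches 3^3 = 7.

7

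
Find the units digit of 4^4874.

Last digits of 4^n: 4, 6 (period 2).
4874 leaves remainder 0 on division by 2, so 4^4874 ends in 6.

6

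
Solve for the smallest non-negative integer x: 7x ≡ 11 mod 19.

The inverse of 7 mod 19 is 11 (since 7·11 = 77 ≡ 1).
So x ≡ 11·11 = 121 ≡ 7 (mod 19).
Check: 7·7 = 49 = 2·19 + 11.

7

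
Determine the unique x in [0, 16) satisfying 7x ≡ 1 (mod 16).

7

7⁻¹ ≡ 7 (mod 16) because 7·7 = 49 = 3·16 + 1.
Multiplying both sides by 7: x ≡ 7·1 = 7 ≡ 7 (mod 16).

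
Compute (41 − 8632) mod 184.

Dividing 8632 by 184 gives quotient 46 and remainder 168.
(41 − 168) mod 184 = 57.

57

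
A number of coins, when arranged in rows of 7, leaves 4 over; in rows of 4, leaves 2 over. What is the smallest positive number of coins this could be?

Since 4·2 ≡ 1 (mod 7), take x = 2 + 4·((4−2)·2 mod 7) = 2 + 4·4 = 18.
Check: 18 mod 7 = 4, 18 mod 4 = 2.

18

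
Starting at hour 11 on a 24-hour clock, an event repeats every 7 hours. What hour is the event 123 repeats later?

8

123·7 = 861.
861 − 35·24 = 21, so 861 ≡ 21 (mod 24).
(11 + 21) mod 24 = 8.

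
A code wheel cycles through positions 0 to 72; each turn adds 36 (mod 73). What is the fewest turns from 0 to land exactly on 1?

73 = 2·36 + 1
36 = 36·1 + 0
Back-substituting gives 36·71 ≡ 1 (mod 73).

71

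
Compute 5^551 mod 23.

5

Square-and-reduce mod 23: 5^1≡5, 5^2≡2, 5^4≡4, 5^8≡16, 5^16≡3, 5^32≡9, 5^64≡12, 5^128≡6, 5^256≡13, 5^512≡8.
Since 551 = 1 + 2 + 4 + 32 + 512 in binary, 5^551 ≡ 5·2·4·9·8 ≡ 5 (mod 23).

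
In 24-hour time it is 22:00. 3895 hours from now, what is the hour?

5

3895 = 162·24 + 7, so 3895 mod 24 = 7.
(22 + 7) mod 24 = 5.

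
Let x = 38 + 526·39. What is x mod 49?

21

526·39 = 20514.
20514 − 418·49 = 32, so 20514 ≡ 32 (mod 49).
(38 + 32) mod 49 = 21.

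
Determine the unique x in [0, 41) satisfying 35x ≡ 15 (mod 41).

The inverse of 35 mod 41 is 34 (since 35·34 = 1190 ≡ 1).
So x ≡ 34·15 = 510 ≡ 18 (mod 41).

18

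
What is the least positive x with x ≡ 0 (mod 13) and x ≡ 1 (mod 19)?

39

x ≡ 0 (mod 13) gives x ∈ {0, 13, 26, 39}.
The first of these with x mod 19 = 1 is 39.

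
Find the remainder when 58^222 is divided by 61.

9

Successive squares of 58 mod 61: 58^1≡58, 58^2≡9, 58^4≡20, 58^8≡34, 58^16≡58, 58^32≡9, 58^64≡20, 58^128≡34.
Since 222 = 2 + 4 + 8 + 16 + 64 + 128 in binary, 58^222 ≡ 9·20·34·58·20·34 ≡ 9 (mod 61).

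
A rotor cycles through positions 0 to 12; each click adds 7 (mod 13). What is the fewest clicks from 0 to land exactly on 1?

2

13 = 1·7 + 6
7 = 1·6 + 1
6 = 6·1 + 0
Back-substituting gives 7·2 ≡ 1 (mod 13).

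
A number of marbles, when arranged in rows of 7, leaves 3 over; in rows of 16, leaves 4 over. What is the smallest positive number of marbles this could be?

Since 16·4 ≡ 1 (mod 7), take x = 4 + 16·((3−4)·4 mod 7) = 4 + 16·3 = 52.
Check: 52 mod 7 = 3, 52 mod 16 = 4.

52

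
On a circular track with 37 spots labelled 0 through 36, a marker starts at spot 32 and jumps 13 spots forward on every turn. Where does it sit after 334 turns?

8

334·13 = 4342.
Dividing 4342 by 37 gives quotient 117 and remainder 13.
(32 + 13) mod 37 = 8.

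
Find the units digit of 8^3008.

6

The units digit of 8^n cycles with period 4: 8, 4, 2, 6, …
3008 mod 4 = 0, so the last digit matches 8^4 = 6.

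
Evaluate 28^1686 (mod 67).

By repeated squaring mod 67: 28^1≡28, 28^2≡47, 28^4≡65, 28^8≡4, 28^16≡16, 28^32≡55, 28^64≡10, 28^128≡33, 28^256≡17, 28^512≡21, 28^1024≡39.
Since 1686 = 2 + 4 + 16 + 128 + 512 + 1024 in binary, 28^1686 ≡ 47·65·16·33·21·39 ≡ 24 (mod 67).

24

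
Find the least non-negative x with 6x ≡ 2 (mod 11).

6⁻¹ ≡ 2 (mod 11) because 6·2 = 12 = 1·11 + 1.
Multiplying both sides by 2: x ≡ 2·2 = 4 ≡ 4 (mod 11).
Check: 6·4 = 24 = 2·11 + 2.

4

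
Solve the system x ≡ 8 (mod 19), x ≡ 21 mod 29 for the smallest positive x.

Since 29·2 ≡ 1 (mod 19), take x = 21 + 29·((8−21)·2 mod 19) = 21 + 29·12 = 369.
Check: 369 mod 19 = 8, 369 mod 29 = 21.

369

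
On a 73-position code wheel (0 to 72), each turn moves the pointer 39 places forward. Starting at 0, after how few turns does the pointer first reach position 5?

2

39⁻¹ ≡ 15 (mod 73) because 39·15 = 585 = 8·73 + 1.
So x ≡ 15·5 = 75 ≡ 2 (mod 73).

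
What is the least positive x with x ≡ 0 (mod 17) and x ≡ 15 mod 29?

x ≡ 0 (mod 17) gives x ∈ {0, 17, 34, 51, 68, 85, 102}.
The first of these with x mod 29 = 15 is 102.

102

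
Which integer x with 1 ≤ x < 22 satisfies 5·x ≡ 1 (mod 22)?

5·9 = 45 = 2·22 + 1, so 5⁻¹ ≡ 9 (mod 22).

9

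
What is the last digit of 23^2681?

Powers of 3 mod 10 repeat with period 4: 3, 9, 7, 1.
2681 mod 4 = 1, so the last digit matches 3^1 = 3.

3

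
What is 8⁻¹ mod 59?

37

59 = 7·8 + 3
8 = 2·3 + 2
3 = 1·2 + 1
2 = 2·1 + 0
Back-substituting gives 8·37 ≡ 1 (mod 59).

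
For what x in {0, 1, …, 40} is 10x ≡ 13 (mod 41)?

30

10⁻¹ ≡ 37 (mod 41) because 10·37 = 370 = 9·41 + 1.
Multiplying both sides by 37: x ≡ 37·13 = 481 ≡ 30 (mod 41).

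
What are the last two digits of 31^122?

61

Square-and-reduce mod 100: 31^1≡31, 31^2≡61, 31^4≡21, 31^8≡41, 31^16≡81, 31^32≡61, 31^64≡21.
Since 122 = 2 + 8 + 16 + 32 + 64 in binary, 31^122 ≡ 61·41·81·61·21 ≡ 61 (mod 100).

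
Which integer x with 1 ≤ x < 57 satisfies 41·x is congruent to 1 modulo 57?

41·32 = 1312 = 23·57 + 1, so 41⁻¹ ≡ 32 (mod 57).

32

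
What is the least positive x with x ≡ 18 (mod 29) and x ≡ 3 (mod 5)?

18

x ≡ 3 (mod 5) gives x ∈ {3, 8, 13, 18}.
The first of these with x mod 29 = 18 is 18.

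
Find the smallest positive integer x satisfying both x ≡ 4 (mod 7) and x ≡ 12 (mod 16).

60

x ≡ 4 (mod 7) gives x ∈ {4, 11, 18, 25, 32, 39, 46, 53, …}.
The first of these with x mod 16 = 12 is 60.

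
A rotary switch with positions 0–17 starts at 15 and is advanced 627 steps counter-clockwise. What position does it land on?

627 mod 18 = 15 (since 34·18 = 612).
(15 − 15) mod 18 = 0.

0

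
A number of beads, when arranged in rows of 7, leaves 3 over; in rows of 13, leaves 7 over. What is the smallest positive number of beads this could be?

59

x ≡ 3 (mod 7) gives x ∈ {3, 10, 17, 24, 31, 38, 45, 52, …}.
The first of these with x mod 13 = 7 is 59.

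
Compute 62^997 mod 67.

64

Successive squares of 62 mod 67: 62^1≡62, 62^2≡25, 62^4≡22, 62^8≡15, 62^16≡24, 62^32≡40, 62^64≡59, 62^128≡64, 62^256≡9, 62^512≡14.
Since 997 = 1 + 4 + 32 + 64 + 128 + 256 + 512 in binary, 62^997 ≡ 62·22·40·59·64·9·14 ≡ 64 (mod 67).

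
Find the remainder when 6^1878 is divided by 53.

Square-and-reduce mod 53: 6^1≡6, 6^2≡36, 6^4≡24, 6^8≡46, 6^16≡49, 6^32≡16, 6^64≡44, 6^128≡28, 6^256≡42, 6^512≡15, 6^1024≡13.
Since 1878 = 2 + 4 + 16 + 64 + 256 + 512 + 1024 in binary, 6^1878 ≡ 36·24·49·44·42·15·13 ≡ 16 (mod 53).

16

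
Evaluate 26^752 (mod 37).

10

By repeated squaring mod 37: 26^1≡26, 26^2≡10, 26^4≡26, 26^8≡10, 26^16≡26, 26^32≡10, 26^64≡26, 26^128≡10, 26^256≡26, 26^512≡10.
752 = 16 + 32 + 64 + 128 + 512, so 26^752 ≡ 26·10·26·10·10 ≡ 10 (mod 37).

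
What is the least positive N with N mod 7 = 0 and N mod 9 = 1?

28

Since 9·4 ≡ 1 (mod 7), take x = 1 + 9·((0−1)·4 mod 7) = 1 + 9·3 = 28.
Check: 28 mod 7 = 0, 28 mod 9 = 1.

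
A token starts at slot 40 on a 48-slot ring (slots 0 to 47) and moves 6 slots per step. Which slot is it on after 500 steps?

500·6 = 3000.
Dividing 3000 by 48 gives quotient 62 and remainder 24.
(40 + 24) mod 48 = 16.

16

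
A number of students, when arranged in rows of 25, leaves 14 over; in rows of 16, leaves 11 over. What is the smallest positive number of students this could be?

139

Since 16·11 ≡ 1 (mod 25), take x = 11 + 16·((14−11)·11 mod 25) = 11 + 16·8 = 139.
Check: 139 mod 25 = 14, 139 mod 16 = 11.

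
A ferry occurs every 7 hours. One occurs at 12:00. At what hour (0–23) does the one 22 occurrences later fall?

22·7 = 154.
154 mod 24 = 10 (since 6·24 = 144).
(12 + 10) mod 24 = 22.

22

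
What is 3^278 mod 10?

Last digits of 3^n: 3, 9, 7, 1 (period 4).
278 leaves remainder 2 on division by 4, so 3^278 ends in 9.

9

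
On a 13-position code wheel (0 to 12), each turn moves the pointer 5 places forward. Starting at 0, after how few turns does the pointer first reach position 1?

8

The inverse of 5 mod 13 is 8 (since 5·8 = 40 ≡ 1).
Multiplying both sides by 8: x ≡ 8·1 = 8 ≡ 8 (mod 13).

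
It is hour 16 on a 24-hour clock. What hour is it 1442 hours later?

18

Dividing 1442 by 24 gives quotient 60 and remainder 2.
(16 + 2) mod 24 = 18.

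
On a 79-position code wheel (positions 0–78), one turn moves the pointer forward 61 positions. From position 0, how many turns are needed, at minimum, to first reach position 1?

79 = 1·61 + 18
61 = 3·18 + 7
18 = 2·7 + 4
7 = 1·4 + 3
4 = 1·3 + 1
3 = 3·1 + 0
Back-substituting gives 61·57 ≡ 1 (mod 79).

57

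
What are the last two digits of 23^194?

Successive squares of 23 mod 100: 23^1≡23, 23^2≡29, 23^4≡41, 23^8≡81, 23^16≡61, 23^32≡21, 23^64≡41, 23^128≡81.
Since 194 = 2 + 64 + 128 in binary, 23^194 ≡ 29·41·81 ≡ 9 (mod 100).

09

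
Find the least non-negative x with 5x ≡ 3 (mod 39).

The inverse of 5 mod 39 is 8 (since 5·8 = 40 ≡ 1).
So x ≡ 8·3 = 24 ≡ 24 (mod 39).
Check: 5·24 = 120 = 3·39 + 3.

24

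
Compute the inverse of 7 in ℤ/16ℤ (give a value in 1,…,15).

7

7·7 = 49 = 3·16 + 1, so 7⁻¹ ≡ 7 (mod 16).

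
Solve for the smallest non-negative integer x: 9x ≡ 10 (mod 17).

3

The inverse of 9 mod 17 is 2 (since 9·2 = 18 ≡ 1).
So x ≡ 2·10 = 20 ≡ 3 (mod 17).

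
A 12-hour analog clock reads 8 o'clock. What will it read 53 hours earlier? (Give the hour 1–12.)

3

Dividing 53 by 12 gives quotient 4 and remainder 5.
8 − 5 → 3 on a 12-hour dial.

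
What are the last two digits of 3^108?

61

By repeated squaring mod 100: 3^1≡3, 3^2≡9, 3^4≡81, 3^8≡61, 3^16≡21, 3^32≡41, 3^64≡81.
108 = 4 + 8 + 32 + 64, so 3^108 ≡ 81·61·41·81 ≡ 61 (mod 100).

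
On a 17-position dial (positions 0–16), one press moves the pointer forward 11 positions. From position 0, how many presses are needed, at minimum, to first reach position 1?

17 = 1·11 + 6
11 = 1·6 + 5
6 = 1·5 + 1
5 = 5·1 + 0
Back-substituting gives 11·14 ≡ 1 (mod 17).

14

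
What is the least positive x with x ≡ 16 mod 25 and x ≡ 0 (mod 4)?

x ≡ 0 (mod 4) gives x ∈ {0, 4, 8, 12, 16}.
The first of these with x mod 25 = 16 is 16.

16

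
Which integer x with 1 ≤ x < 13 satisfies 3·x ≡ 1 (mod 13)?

3·9 = 27 = 2·13 + 1, so 3⁻¹ ≡ 9 (mod 13).

9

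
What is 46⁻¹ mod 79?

79 = 1·46 + 33
46 = 1·33 + 13
33 = 2·13 + 7
13 = 1·7 + 6
7 = 1·6 + 1
6 = 6·1 + 0
Back-substituting gives 46·67 ≡ 1 (mod 79).

67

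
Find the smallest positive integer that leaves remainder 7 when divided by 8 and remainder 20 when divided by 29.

223

x ≡ 7 (mod 8) gives x ∈ {7, 15, 23, 31, 39, 47, 55, 63, …}.
The first of these with x mod 29 = 20 is 223.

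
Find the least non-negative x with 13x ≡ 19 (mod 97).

The inverse of 13 mod 97 is 15 (since 13·15 = 195 ≡ 1).
So x ≡ 15·19 = 285 ≡ 91 (mod 97).

91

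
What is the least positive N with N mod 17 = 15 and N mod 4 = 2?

66

x ≡ 2 (mod 4) gives x ∈ {2, 6, 10, 14, 18, 22, 26, 30, …}.
The first of these with x mod 17 = 15 is 66.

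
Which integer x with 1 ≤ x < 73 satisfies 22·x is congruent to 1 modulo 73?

22·10 = 220 = 3·73 + 1, so 22⁻¹ ≡ 10 (mod 73).

10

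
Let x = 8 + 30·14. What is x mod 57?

30·14 = 420.
Dividing 420 by 57 gives quotient 7 and remainder 21.
(8 + 21) mod 57 = 29.

29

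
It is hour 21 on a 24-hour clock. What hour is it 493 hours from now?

493 − 20·24 = 13, so 493 ≡ 13 (mod 24).
(21 + 13) mod 24 = 10.

10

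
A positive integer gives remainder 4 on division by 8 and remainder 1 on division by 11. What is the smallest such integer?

12

Since 11·3 ≡ 1 (mod 8), take x = 1 + 11·((4−1)·3 mod 8) = 1 + 11·1 = 12.
Check: 12 mod 8 = 4, 12 mod 11 = 1.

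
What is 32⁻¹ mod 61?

32·21 = 672 = 11·61 + 1, so 32⁻¹ ≡ 21 (mod 61).

21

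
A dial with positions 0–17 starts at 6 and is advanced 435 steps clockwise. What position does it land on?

435 − 24·18 = 3, so 435 ≡ 3 (mod 18).
(6 + 3) mod 18 = 9.

9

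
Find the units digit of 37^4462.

The units digit of 37^n cycles with period 4: 7, 9, 3, 1, …
4462 mod 4 = 2, so the last digit matches 7^2 = 9.

9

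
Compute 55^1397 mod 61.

Square-and-reduce mod 61: 55^1≡55, 55^2≡36, 55^4≡15, 55^8≡42, 55^16≡56, 55^32≡25, 55^64≡15, 55^128≡42, 55^256≡56, 55^512≡25, 55^1024≡15.
Since 1397 = 1 + 4 + 16 + 32 + 64 + 256 + 1024 in binary, 55^1397 ≡ 55·15·56·25·15·56·15 ≡ 30 (mod 61).

30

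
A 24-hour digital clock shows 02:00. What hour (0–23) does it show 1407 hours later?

1407 = 58·24 + 15, so 1407 mod 24 = 15.
(2 + 15) mod 24 = 17.

17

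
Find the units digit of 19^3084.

1

Powers of 9 mod 10 repeat with period 2: 9, 1.
3084 mod 2 = 0, so the last digit matches 9^2 = 1.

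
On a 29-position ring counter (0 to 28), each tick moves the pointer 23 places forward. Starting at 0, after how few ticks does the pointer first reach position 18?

The inverse of 23 mod 29 is 24 (since 23·24 = 552 ≡ 1).
Multiplying both sides by 24: x ≡ 24·18 = 432 ≡ 26 (mod 29).

26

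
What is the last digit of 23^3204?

The units digit of 23^n cycles with period 4: 3, 9, 7, 1, …
3204 leaves remainder 0 on division by 4, so 23^3204 ends in 1.

1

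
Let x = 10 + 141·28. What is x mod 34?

14

141·28 = 3948.
Dividing 3948 by 34 gives quotient 116 and remainder 4.
(10 + 4) mod 34 = 14.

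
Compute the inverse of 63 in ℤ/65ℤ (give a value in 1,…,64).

32

63·32 = 2016 = 31·65 + 1, so 63⁻¹ ≡ 32 (mod 65).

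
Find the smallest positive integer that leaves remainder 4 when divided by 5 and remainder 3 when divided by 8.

19

Since 8·2 ≡ 1 (mod 5), take x = 3 + 8·((4−3)·2 mod 5) = 3 + 8·2 = 19.
Check: 19 mod 5 = 4, 19 mod 8 = 3.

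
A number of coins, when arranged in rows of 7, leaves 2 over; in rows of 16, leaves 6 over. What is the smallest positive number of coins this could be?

86

x ≡ 2 (mod 7) gives x ∈ {2, 9, 16, 23, 30, 37, 44, 51, …}.
The first of these with x mod 16 = 6 is 86.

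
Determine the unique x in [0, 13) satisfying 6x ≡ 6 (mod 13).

6⁻¹ ≡ 11 (mod 13) because 6·11 = 66 = 5·13 + 1.
So x ≡ 11·6 = 66 ≡ 1 (mod 13).

1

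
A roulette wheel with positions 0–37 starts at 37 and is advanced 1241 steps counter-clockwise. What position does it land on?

12

Dividing 1241 by 38 gives quotient 32 and remainder 25.
(37 − 25) mod 38 = 12.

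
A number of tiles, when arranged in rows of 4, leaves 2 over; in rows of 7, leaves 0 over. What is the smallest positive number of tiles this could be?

x ≡ 2 (mod 4) gives x ∈ {2, 6, 10, 14}.
The first of these with x mod 7 = 0 is 14.

14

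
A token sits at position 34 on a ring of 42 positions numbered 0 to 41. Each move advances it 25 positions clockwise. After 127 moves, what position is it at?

17

127·25 = 3175.
Dividing 3175 by 42 gives quotient 75 and remainder 25.
(34 + 25) mod 42 = 17.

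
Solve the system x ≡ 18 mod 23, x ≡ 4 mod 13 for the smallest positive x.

225

x ≡ 4 (mod 13) gives x ∈ {4, 17, 30, 43, 56, 69, 82, 95, …}.
The first of these with x mod 23 = 18 is 225.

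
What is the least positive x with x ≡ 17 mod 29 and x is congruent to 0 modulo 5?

75

x ≡ 0 (mod 5) gives x ∈ {0, 5, 10, 15, 20, 25, 30, 35, …}.
The first of these with x mod 29 = 17 is 75.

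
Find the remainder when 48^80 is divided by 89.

64

Successive squares of 48 mod 89: 48^1≡48, 48^2≡79, 48^4≡11, 48^8≡32, 48^16≡45, 48^32≡67, 48^64≡39.
80 = 16 + 64, so 48^80 ≡ 45·39 ≡ 64 (mod 89).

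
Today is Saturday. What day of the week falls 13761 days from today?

Dividing 13761 by 7 gives quotient 1965 and remainder 6.
Saturday + 6 days → Friday.

Friday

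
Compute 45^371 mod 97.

By repeated squaring mod 97: 45^1≡45, 45^2≡85, 45^4≡47, 45^8≡75, 45^16≡96, 45^32≡1, 45^64≡1, 45^128≡1, 45^256≡1.
Since 371 = 1 + 2 + 16 + 32 + 64 + 256 in binary, 45^371 ≡ 45·85·96·1·1·1 ≡ 55 (mod 97).

55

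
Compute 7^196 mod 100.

1

Square-and-reduce mod 100: 7^1≡7, 7^2≡49, 7^4≡1, 7^8≡1, 7^16≡1, 7^32≡1, 7^64≡1, 7^128≡1.
196 = 4 + 64 + 128, so 7^196 ≡ 1·1·1 ≡ 1 (mod 100).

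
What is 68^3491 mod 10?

2

The units digit of 68^n cycles with period 4: 8, 4, 2, 6, …
3491 mod 4 = 3, so the last digit matches 8^3 = 2.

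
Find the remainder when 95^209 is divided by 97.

72

Successive squares of 95 mod 97: 95^1≡95, 95^2≡4, 95^4≡16, 95^8≡62, 95^16≡61, 95^32≡35, 95^64≡61, 95^128≡35.
Since 209 = 1 + 16 + 64 + 128 in binary, 95^209 ≡ 95·61·61·35 ≡ 72 (mod 97).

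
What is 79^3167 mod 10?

Powers of 9 mod 10 repeat with period 2: 9, 1.
3167 leaves remainder 1 on division by 2, so 79^3167 ends in 9.

9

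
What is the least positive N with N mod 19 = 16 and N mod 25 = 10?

x ≡ 16 (mod 19) gives x ∈ {16, 35}.
The first of these with x mod 25 = 10 is 35.

35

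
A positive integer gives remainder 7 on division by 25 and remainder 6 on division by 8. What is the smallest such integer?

182

x ≡ 6 (mod 8) gives x ∈ {6, 14, 22, 30, 38, 46, 54, 62, …}.
The first of these with x mod 25 = 7 is 182.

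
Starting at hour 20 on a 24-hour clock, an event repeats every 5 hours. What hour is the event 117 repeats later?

5

117·5 = 585.
585 mod 24 = 9 (since 24·24 = 576).
(20 + 9) mod 24 = 5.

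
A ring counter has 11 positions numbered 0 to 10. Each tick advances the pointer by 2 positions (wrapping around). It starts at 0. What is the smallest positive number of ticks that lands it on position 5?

8

The inverse of 2 mod 11 is 6 (since 2·6 = 12 ≡ 1).
So x ≡ 6·5 = 30 ≡ 8 (mod 11).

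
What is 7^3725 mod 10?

7

Powers of 7 mod 10 repeat with period 4: 7, 9, 3, 1.
3725 mod 4 = 1, so the last digit matches 7^1 = 7.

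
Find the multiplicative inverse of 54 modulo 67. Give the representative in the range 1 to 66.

36

67 = 1·54 + 13
54 = 4·13 + 2
13 = 6·2 + 1
2 = 2·1 + 0
Back-substituting gives 54·36 ≡ 1 (mod 67).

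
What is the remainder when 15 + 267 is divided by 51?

27

Dividing 267 by 51 gives quotient 5 and remainder 12.
(15 + 12) mod 51 = 27.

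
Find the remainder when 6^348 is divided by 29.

Square-and-reduce mod 29: 6^1≡6, 6^2≡7, 6^4≡20, 6^8≡23, 6^16≡7, 6^32≡20, 6^64≡23, 6^128≡7, 6^256≡20.
Since 348 = 4 + 8 + 16 + 64 + 256 in binary, 6^348 ≡ 20·23·7·23·20 ≡ 25 (mod 29).

25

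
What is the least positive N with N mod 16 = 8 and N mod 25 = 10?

360

Since 25·9 ≡ 1 (mod 16), take x = 10 + 25·((8−10)·9 mod 16) = 10 + 25·14 = 360.
Check: 360 mod 16 = 8, 360 mod 25 = 10.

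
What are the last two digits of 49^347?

Successive squares of 49 mod 100: 49^1≡49, 49^2≡1, 49^4≡1, 49^8≡1, 49^16≡1, 49^32≡1, 49^64≡1, 49^128≡1, 49^256≡1.
Since 347 = 1 + 2 + 8 + 16 + 64 + 256 in binary, 49^347 ≡ 49·1·1·1·1·1 ≡ 49 (mod 100).

49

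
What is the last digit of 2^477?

2

The units digit of 2^n cycles with period 4: 2, 4, 8, 6, …
477 mod 4 = 1, so the last digit matches 2^1 = 2.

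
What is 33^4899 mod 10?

7

Powers of 3 mod 10 repeat with period 4: 3, 9, 7, 1.
4899 mod 4 = 3, so the last digit matches 3^3 = 7.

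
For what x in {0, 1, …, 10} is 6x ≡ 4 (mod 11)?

8

The inverse of 6 mod 11 is 2 (since 6·2 = 12 ≡ 1).
Multiplying both sides by 2: x ≡ 2·4 = 8 ≡ 8 (mod 11).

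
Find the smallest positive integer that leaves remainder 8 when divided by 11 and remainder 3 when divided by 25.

x ≡ 8 (mod 11) gives x ∈ {8, 19, 30, 41, 52, 63, 74, 85, …}.
The first of these with x mod 25 = 3 is 228.

228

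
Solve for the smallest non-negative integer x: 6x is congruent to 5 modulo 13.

The inverse of 6 mod 13 is 11 (since 6·11 = 66 ≡ 1).
So x ≡ 11·5 = 55 ≡ 3 (mod 13).

3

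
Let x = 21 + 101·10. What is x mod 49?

101·10 = 1010.
Dividing 1010 by 49 gives quotient 20 and remainder 30.
(21 + 30) mod 49 = 2.

2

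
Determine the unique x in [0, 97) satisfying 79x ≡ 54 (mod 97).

79⁻¹ ≡ 70 (mod 97) because 79·70 = 5530 = 57·97 + 1.
So x ≡ 70·54 = 3780 ≡ 94 (mod 97).

94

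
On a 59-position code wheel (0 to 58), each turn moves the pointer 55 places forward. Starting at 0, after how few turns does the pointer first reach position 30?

The inverse of 55 mod 59 is 44 (since 55·44 = 2420 ≡ 1).
So x ≡ 44·30 = 1320 ≡ 22 (mod 59).

22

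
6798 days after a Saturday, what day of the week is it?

6798 mod 7 = 1 (since 971·7 = 6797).
Saturday + 1 day → Sunday.

Sunday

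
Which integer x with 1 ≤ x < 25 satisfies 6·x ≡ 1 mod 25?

21

25 = 4·6 + 1
6 = 6·1 + 0
Back-substituting gives 6·21 ≡ 1 (mod 25).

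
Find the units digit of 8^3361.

Last digits of 8^n: 8, 4, 2, 6 (period 4).
3361 leaves remainder 1 on division by 4, so 8^3361 ends in 8.

8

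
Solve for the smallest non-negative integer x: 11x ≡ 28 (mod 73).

11⁻¹ ≡ 20 (mod 73) because 11·20 = 220 = 3·73 + 1.
So x ≡ 20·28 = 560 ≡ 49 (mod 73).
Check: 11·49 = 539 = 7·73 + 28.

49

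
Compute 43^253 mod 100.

43

By repeated squaring mod 100: 43^1≡43, 43^2≡49, 43^4≡1, 43^8≡1, 43^16≡1, 43^32≡1, 43^64≡1, 43^128≡1.
253 = 1 + 4 + 8 + 16 + 32 + 64 + 128, so 43^253 ≡ 43·1·1·1·1·1·1 ≡ 43 (mod 100).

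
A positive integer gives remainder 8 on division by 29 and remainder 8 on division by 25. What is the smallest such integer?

x ≡ 8 (mod 25) gives x ∈ {8}.
The first of these with x mod 29 = 8 is 8.

8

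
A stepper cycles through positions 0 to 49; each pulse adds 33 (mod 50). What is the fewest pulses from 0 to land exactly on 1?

33·47 = 1551 = 31·50 + 1, so 33⁻¹ ≡ 47 (mod 50).

47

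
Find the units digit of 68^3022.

Last digits of 8^n: 8, 4, 2, 6 (period 4).
3022 leaves remainder 2 on division by 4, so 68^3022 ends in 4.

4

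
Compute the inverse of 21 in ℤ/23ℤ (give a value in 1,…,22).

21·11 = 231 = 10·23 + 1, so 21⁻¹ ≡ 11 (mod 23).

11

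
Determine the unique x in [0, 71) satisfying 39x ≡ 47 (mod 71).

The inverse of 39 mod 71 is 51 (since 39·51 = 1989 ≡ 1).
Multiplying both sides by 51: x ≡ 51·47 = 2397 ≡ 54 (mod 71).

54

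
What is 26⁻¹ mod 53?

51

53 = 2·26 + 1
26 = 26·1 + 0
Back-substituting gives 26·51 ≡ 1 (mod 53).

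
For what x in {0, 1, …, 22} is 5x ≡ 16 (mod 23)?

5⁻¹ ≡ 14 (mod 23) because 5·14 = 70 = 3·23 + 1.
Multiplying both sides by 14: x ≡ 14·16 = 224 ≡ 17 (mod 23).

17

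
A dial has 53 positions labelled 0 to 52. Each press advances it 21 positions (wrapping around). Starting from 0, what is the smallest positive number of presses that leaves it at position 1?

48

53 = 2·21 + 11
21 = 1·11 + 10
11 = 1·10 + 1
10 = 10·1 + 0
Back-substituting gives 21·48 ≡ 1 (mod 53).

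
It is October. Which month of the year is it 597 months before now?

597 mod 12 = 9 (since 49·12 = 588).
October − 9 months → January.

January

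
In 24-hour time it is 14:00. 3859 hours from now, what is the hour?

3859 = 160·24 + 19, so 3859 mod 24 = 19.
(14 + 19) mod 24 = 9.

9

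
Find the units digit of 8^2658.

4

Last digits of 8^n: 8, 4, 2, 6 (period 4).
2658 mod 4 = 2, so the last digit matches 8^2 = 4.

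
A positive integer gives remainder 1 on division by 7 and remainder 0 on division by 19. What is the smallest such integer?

x ≡ 1 (mod 7) gives x ∈ {1, 8, 15, 22, 29, 36, 43, 50, …}.
The first of these with x mod 19 = 0 is 57.

57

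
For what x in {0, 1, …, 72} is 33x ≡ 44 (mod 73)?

50

The inverse of 33 mod 73 is 31 (since 33·31 = 1023 ≡ 1).
So x ≡ 31·44 = 1364 ≡ 50 (mod 73).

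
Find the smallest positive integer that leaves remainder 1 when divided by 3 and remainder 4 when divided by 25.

Since 25·1 ≡ 1 (mod 3), take x = 4 + 25·((1−4)·1 mod 3) = 4 + 25·0 = 4.
Check: 4 mod 3 = 1, 4 mod 25 = 4.

4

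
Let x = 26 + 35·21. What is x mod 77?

35·21 = 735.
735 − 9·77 = 42, so 735 ≡ 42 (mod 77).
(26 + 42) mod 77 = 68.

68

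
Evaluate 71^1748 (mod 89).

By repeated squaring mod 89: 71^1≡71, 71^2≡57, 71^4≡45, 71^8≡67, 71^16≡39, 71^32≡8, 71^64≡64, 71^128≡2, 71^256≡4, 71^512≡16, 71^1024≡78.
1748 = 4 + 16 + 64 + 128 + 512 + 1024, so 71^1748 ≡ 45·39·64·2·16·78 ≡ 8 (mod 89).

8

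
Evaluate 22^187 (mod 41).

By repeated squaring mod 41: 22^1≡22, 22^2≡33, 22^4≡23, 22^8≡37, 22^16≡16, 22^32≡10, 22^64≡18, 22^128≡37.
187 = 1 + 2 + 8 + 16 + 32 + 128, so 22^187 ≡ 22·33·37·16·10·37 ≡ 30 (mod 41).

30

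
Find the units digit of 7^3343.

The units digit of 7^n cycles with period 4: 7, 9, 3, 1, …
3343 leaves remainder 3 on division by 4, so 7^3343 ends in 3.

3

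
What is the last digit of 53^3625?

Powers of 3 mod 10 repeat with period 4: 3, 9, 7, 1.
3625 mod 4 = 1, so the last digit matches 3^1 = 3.

3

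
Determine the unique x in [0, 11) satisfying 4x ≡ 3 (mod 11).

9

4⁻¹ ≡ 3 (mod 11) because 4·3 = 12 = 1·11 + 1.
Multiplying both sides by 3: x ≡ 3·3 = 9 ≡ 9 (mod 11).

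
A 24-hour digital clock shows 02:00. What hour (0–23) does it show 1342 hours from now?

0

1342 mod 24 = 22 (since 55·24 = 1320).
(2 + 22) mod 24 = 0.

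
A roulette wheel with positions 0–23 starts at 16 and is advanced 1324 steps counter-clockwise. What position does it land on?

12

Dividing 1324 by 24 gives quotient 55 and remainder 4.
(16 − 4) mod 24 = 12.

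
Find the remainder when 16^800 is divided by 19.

6

Square-and-reduce mod 19: 16^1≡16, 16^2≡9, 16^4≡5, 16^8≡6, 16^16≡17, 16^32≡4, 16^64≡16, 16^128≡9, 16^256≡5, 16^512≡6.
800 = 32 + 256 + 512, so 16^800 ≡ 4·5·6 ≡ 6 (mod 19).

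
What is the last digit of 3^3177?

3

The units digit of 3^n cycles with period 4: 3, 9, 7, 1, …
3177 leaves remainder 1 on division by 4, so 3^3177 ends in 3.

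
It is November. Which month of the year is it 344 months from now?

July

344 − 28·12 = 8, so 344 ≡ 8 (mod 12).
November + 8 months → July.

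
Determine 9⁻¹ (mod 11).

5

11 = 1·9 + 2
9 = 4·2 + 1
2 = 2·1 + 0
Back-substituting gives 9·5 ≡ 1 (mod 11).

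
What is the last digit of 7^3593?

Last digits of 7^n: 7, 9, 3, 1 (period 4).
3593 mod 4 = 1, so the last digit matches 7^1 = 7.

7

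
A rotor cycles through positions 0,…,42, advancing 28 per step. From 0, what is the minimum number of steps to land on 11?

The inverse of 28 mod 43 is 20 (since 28·20 = 560 ≡ 1).
So x ≡ 20·11 = 220 ≡ 5 (mod 43).
Check: 28·5 = 140 = 3·43 + 11.

5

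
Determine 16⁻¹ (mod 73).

16·32 = 512 = 7·73 + 1, so 16⁻¹ ≡ 32 (mod 73).

32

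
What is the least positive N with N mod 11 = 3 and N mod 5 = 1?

x ≡ 1 (mod 5) gives x ∈ {1, 6, 11, 16, 21, 26, 31, 36}.
The first of these with x mod 11 = 3 is 36.

36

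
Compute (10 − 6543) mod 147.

82

6543 mod 147 = 75 (since 44·147 = 6468).
(10 − 75) mod 147 = 82.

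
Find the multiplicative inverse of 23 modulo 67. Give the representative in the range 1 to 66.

35

67 = 2·23 + 21
23 = 1·21 + 2
21 = 10·2 + 1
2 = 2·1 + 0
Back-substituting gives 23·35 ≡ 1 (mod 67).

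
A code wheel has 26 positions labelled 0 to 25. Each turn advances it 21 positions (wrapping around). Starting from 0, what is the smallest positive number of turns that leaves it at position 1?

5

26 = 1·21 + 5
21 = 4·5 + 1
5 = 5·1 + 0
Back-substituting gives 21·5 ≡ 1 (mod 26).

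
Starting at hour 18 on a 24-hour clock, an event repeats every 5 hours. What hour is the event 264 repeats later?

18

264·5 = 1320.
Dividing 1320 by 24 gives quotient 55 and remainder 0.
(18 + 0) mod 24 = 18.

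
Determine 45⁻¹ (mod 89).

45·2 = 90 = 1·89 + 1, so 45⁻¹ ≡ 2 (mod 89).

2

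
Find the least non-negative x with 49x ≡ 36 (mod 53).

44

The inverse of 49 mod 53 is 13 (since 49·13 = 637 ≡ 1).
So x ≡ 13·36 = 468 ≡ 44 (mod 53).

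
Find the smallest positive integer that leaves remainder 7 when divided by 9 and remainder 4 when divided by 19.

Since 19·1 ≡ 1 (mod 9), take x = 4 + 19·((7−4)·1 mod 9) = 4 + 19·3 = 61.
Check: 61 mod 9 = 7, 61 mod 19 = 4.

61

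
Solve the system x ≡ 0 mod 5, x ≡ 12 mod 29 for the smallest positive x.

Since 29·4 ≡ 1 (mod 5), take x = 12 + 29·((0−12)·4 mod 5) = 12 + 29·2 = 70.
Check: 70 mod 5 = 0, 70 mod 29 = 12.

70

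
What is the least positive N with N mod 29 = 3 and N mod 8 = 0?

32

x ≡ 0 (mod 8) gives x ∈ {0, 8, 16, 24, 32}.
The first of these with x mod 29 = 3 is 32.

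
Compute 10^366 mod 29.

13

Square-and-reduce mod 29: 10^1≡10, 10^2≡13, 10^4≡24, 10^8≡25, 10^16≡16, 10^32≡24, 10^64≡25, 10^128≡16, 10^256≡24.
366 = 2 + 4 + 8 + 32 + 64 + 256, so 10^366 ≡ 13·24·25·24·25·24 ≡ 13 (mod 29).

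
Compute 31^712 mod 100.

61

By repeated squaring mod 100: 31^1≡31, 31^2≡61, 31^4≡21, 31^8≡41, 31^16≡81, 31^32≡61, 31^64≡21, 31^128≡41, 31^256≡81, 31^512≡61.
712 = 8 + 64 + 128 + 512, so 31^712 ≡ 41·21·41·61 ≡ 61 (mod 100).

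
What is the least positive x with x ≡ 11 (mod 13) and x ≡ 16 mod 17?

x ≡ 11 (mod 13) gives x ∈ {11, 24, 37, 50}.
The first of these with x mod 17 = 16 is 50.

50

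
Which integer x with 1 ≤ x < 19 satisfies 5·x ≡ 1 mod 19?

4

19 = 3·5 + 4
5 = 1·4 + 1
4 = 4·1 + 0
Back-substituting gives 5·4 ≡ 1 (mod 19).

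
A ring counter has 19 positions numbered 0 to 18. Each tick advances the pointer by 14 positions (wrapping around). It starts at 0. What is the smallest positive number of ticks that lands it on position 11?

14⁻¹ ≡ 15 (mod 19) because 14·15 = 210 = 11·19 + 1.
So x ≡ 15·11 = 165 ≡ 13 (mod 19).

13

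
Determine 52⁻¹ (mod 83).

8

83 = 1·52 + 31
52 = 1·31 + 21
31 = 1·21 + 10
21 = 2·10 + 1
10 = 10·1 + 0
Back-substituting gives 52·8 ≡ 1 (mod 83).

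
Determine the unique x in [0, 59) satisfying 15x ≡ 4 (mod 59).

16

15⁻¹ ≡ 4 (mod 59) because 15·4 = 60 = 1·59 + 1.
Multiplying both sides by 4: x ≡ 4·4 = 16 ≡ 16 (mod 59).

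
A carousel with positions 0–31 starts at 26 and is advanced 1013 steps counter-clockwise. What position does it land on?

1013 mod 32 = 21 (since 31·32 = 992).
(26 − 21) mod 32 = 5.

5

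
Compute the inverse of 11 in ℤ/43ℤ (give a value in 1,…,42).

11·4 = 44 = 1·43 + 1, so 11⁻¹ ≡ 4 (mod 43).

4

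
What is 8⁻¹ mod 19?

12

19 = 2·8 + 3
8 = 2·3 + 2
3 = 1·2 + 1
2 = 2·1 + 0
Back-substituting gives 8·12 ≡ 1 (mod 19).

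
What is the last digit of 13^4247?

7

Powers of 3 mod 10 repeat with period 4: 3, 9, 7, 1.
4247 mod 4 = 3, so the last digit matches 3^3 = 7.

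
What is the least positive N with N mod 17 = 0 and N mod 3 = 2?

17

Since 3·6 ≡ 1 (mod 17), take x = 2 + 3·((0−2)·6 mod 17) = 2 + 3·5 = 17.
Check: 17 mod 17 = 0, 17 mod 3 = 2.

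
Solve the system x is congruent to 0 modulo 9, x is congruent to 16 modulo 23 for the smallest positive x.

x ≡ 0 (mod 9) gives x ∈ {0, 9, 18, 27, 36, 45, 54, 63, …}.
The first of these with x mod 23 = 16 is 108.

108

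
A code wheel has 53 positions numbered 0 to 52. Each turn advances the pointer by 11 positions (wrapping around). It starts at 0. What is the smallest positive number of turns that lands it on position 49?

43

11⁻¹ ≡ 29 (mod 53) because 11·29 = 319 = 6·53 + 1.
So x ≡ 29·49 = 1421 ≡ 43 (mod 53).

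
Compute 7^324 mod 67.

22

By repeated squaring mod 67: 7^1≡7, 7^2≡49, 7^4≡56, 7^8≡54, 7^16≡35, 7^32≡19, 7^64≡26, 7^128≡6, 7^256≡36.
Since 324 = 4 + 64 + 256 in binary, 7^324 ≡ 56·26·36 ≡ 22 (mod 67).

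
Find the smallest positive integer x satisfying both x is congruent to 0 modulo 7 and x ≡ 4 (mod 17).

x ≡ 0 (mod 7) gives x ∈ {0, 7, 14, 21}.
The first of these with x mod 17 = 4 is 21.

21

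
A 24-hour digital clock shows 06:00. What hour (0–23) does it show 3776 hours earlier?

3776 − 157·24 = 8, so 3776 ≡ 8 (mod 24).
(6 − 8) mod 24 = 22.

22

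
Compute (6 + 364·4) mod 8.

364·4 = 1456.
1456 − 182·8 = 0, so 1456 ≡ 0 (mod 8).
(6 + 0) mod 8 = 6.

6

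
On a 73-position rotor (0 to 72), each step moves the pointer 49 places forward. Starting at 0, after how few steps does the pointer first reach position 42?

The inverse of 49 mod 73 is 3 (since 49·3 = 147 ≡ 1).
Multiplying both sides by 3: x ≡ 3·42 = 126 ≡ 53 (mod 73).

53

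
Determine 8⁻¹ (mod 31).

31 = 3·8 + 7
8 = 1·7 + 1
7 = 7·1 + 0
Back-substituting gives 8·4 ≡ 1 (mod 31).

4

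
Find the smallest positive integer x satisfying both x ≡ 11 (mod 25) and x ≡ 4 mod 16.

x ≡ 4 (mod 16) gives x ∈ {4, 20, 36}.
The first of these with x mod 25 = 11 is 36.

36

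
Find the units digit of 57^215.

Last digits of 7^n: 7, 9, 3, 1 (period 4).
215 mod 4 = 3, so the last digit matches 7^3 = 3.

3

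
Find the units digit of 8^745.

Powers of 8 mod 10 repeat with period 4: 8, 4, 2, 6.
745 leaves remainder 1 on division by 4, so 8^745 ends in 8.

8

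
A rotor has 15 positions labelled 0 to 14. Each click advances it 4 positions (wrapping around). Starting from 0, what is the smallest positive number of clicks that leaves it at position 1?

4·4 = 16 = 1·15 + 1, so 4⁻¹ ≡ 4 (mod 15).

4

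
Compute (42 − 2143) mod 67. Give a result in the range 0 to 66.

43

2143 mod 67 = 66 (since 31·67 = 2077).
(42 − 66) mod 67 = 43.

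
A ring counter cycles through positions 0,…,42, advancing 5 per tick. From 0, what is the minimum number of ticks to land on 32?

The inverse of 5 mod 43 is 26 (since 5·26 = 130 ≡ 1).
Multiplying both sides by 26: x ≡ 26·32 = 832 ≡ 15 (mod 43).

15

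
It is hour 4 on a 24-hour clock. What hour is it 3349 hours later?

17

3349 − 139·24 = 13, so 3349 ≡ 13 (mod 24).
(4 + 13) mod 24 = 17.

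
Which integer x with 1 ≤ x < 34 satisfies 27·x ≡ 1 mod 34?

29

34 = 1·27 + 7
27 = 3·7 + 6
7 = 1·6 + 1
6 = 6·1 + 0
Back-substituting gives 27·29 ≡ 1 (mod 34).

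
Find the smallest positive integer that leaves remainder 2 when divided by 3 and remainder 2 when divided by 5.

2

x ≡ 2 (mod 3) gives x ∈ {2}.
The first of these with x mod 5 = 2 is 2.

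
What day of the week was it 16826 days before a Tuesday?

16826 − 2403·7 = 5, so 16826 ≡ 5 (mod 7).
Tuesday − 5 days → Thursday.

Thursday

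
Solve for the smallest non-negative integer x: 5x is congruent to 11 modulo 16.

5⁻¹ ≡ 13 (mod 16) because 5·13 = 65 = 4·16 + 1.
Multiplying both sides by 13: x ≡ 13·11 = 143 ≡ 15 (mod 16).

15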